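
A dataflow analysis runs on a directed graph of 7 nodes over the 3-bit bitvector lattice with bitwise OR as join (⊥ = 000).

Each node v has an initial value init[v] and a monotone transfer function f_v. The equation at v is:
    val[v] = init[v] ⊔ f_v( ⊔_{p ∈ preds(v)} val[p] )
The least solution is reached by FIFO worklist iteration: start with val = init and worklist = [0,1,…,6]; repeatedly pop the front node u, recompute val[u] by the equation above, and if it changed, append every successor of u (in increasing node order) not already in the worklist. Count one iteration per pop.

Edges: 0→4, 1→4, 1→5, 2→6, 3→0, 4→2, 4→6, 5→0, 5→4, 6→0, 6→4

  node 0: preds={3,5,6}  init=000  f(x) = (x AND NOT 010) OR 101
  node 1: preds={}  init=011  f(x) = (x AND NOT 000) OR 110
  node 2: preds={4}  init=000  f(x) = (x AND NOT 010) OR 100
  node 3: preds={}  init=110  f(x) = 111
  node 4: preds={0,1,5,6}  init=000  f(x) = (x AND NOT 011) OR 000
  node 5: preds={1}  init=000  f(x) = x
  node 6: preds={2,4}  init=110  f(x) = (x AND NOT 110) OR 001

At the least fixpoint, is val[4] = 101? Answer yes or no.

no

Trace (10 dequeues):
  [1] u=0 | in 110 | out 101 | prev 000 | push {}
  [2] u=1 | in 000 | out 111 | prev 011 | push {}
  [3] u=2 | in 000 | out 100 | prev 000 | push {}
  [4] u=3 | in 000 | out 111 | prev 110 | push {0}
  [5] u=4 | in 111 | out 100 | prev 000 | push {2}
  [6] u=5 | in 111 | out 111 | prev 000 | push {4}
  [7] u=6 | in 100 | out 111 | prev 110 | push {}
  [8] u=0 | in 111 | out 101 | ==
  [9] u=2 | in 100 | out 100 | ==
  [10] u=4 | in 111 | out 100 | ==

Converged values:
  [0] 101
  [1] 111
  [2] 100
  [3] 111
  [4] 100
  [5] 111
  [6] 111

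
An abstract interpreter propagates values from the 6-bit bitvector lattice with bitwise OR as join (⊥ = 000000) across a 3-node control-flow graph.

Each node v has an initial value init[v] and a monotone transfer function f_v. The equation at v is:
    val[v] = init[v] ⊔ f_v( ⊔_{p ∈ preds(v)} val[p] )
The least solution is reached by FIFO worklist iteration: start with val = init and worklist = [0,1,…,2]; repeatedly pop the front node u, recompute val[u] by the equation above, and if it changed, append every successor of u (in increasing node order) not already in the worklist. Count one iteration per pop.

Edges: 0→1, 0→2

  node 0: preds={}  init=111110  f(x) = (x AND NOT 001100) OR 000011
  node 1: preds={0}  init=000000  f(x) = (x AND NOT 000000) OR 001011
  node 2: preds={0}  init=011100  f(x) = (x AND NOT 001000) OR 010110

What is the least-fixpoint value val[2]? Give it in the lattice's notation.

Trace (3 dequeues):
  [1] u=0 | in 000000 | out 111111 | prev 111110 | push {}
  [2] u=1 | in 111111 | out 111111 | prev 000000 | push {}
  [3] u=2 | in 111111 | out 111111 | prev 011100 | push {}

Converged values:
  [0] 111111
  [1] 111111
  [2] 111111

111111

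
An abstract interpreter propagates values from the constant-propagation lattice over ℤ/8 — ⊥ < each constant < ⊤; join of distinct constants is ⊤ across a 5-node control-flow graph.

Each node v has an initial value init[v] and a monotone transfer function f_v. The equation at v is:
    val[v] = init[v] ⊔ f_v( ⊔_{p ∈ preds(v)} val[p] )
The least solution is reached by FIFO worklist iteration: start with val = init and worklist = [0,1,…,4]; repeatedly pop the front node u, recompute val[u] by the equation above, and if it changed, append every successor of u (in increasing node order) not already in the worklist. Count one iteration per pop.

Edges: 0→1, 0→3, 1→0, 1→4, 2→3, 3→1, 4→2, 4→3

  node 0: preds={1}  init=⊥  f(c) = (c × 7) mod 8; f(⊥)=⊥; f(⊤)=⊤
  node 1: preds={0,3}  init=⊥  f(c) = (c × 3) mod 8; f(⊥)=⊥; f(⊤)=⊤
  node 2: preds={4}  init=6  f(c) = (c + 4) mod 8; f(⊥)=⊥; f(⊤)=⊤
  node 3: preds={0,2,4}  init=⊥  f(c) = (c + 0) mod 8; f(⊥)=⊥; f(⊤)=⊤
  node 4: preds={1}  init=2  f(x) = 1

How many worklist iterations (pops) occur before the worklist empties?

Iteration log — 12 steps:
  step 1. node 0  ⊔preds=⊥  new=⊥  stable
  step 2. node 1  ⊔preds=⊥  new=⊥  stable
  step 3. node 2  ⊔preds=2  new=6  stable
  step 4. node 3  ⊔preds=⊤  new=⊤  old=⊥  +wl: 1
  step 5. node 4  ⊔preds=⊥  new=⊤  old=2  +wl: 2,3
  step 6. node 1  ⊔preds=⊤  new=⊤  old=⊥  +wl: 0,4
  step 7. node 2  ⊔preds=⊤  new=⊤  old=6  +wl: 
  step 8. node 3  ⊔preds=⊤  new=⊤  stable
  step 9. node 0  ⊔preds=⊤  new=⊤  old=⊥  +wl: 1,3
  step 10. node 4  ⊔preds=⊤  new=⊤  stable
  step 11. node 1  ⊔preds=⊤  new=⊤  stable
  step 12. node 3  ⊔preds=⊤  new=⊤  stable

Least fixpoint reached:
  node 0: ⊤
  node 1: ⊤
  node 2: ⊤
  node 3: ⊤
  node 4: ⊤

12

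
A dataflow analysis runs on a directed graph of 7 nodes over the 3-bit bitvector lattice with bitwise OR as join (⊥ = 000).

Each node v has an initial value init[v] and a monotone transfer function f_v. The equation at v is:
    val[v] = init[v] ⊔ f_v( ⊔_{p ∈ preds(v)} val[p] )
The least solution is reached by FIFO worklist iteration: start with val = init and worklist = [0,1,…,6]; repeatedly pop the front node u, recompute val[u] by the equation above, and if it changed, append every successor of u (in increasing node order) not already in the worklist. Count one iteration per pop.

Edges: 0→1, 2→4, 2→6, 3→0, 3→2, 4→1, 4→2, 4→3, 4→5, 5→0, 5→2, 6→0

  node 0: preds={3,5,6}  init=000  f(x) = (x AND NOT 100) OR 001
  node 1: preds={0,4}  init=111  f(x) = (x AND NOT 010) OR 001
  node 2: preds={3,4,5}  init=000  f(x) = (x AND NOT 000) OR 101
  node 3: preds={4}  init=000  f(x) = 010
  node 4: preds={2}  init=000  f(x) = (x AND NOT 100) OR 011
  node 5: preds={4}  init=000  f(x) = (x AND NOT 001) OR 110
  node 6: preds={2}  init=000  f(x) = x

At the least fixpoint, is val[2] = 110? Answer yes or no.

Trace (14 dequeues):
  [1] u=0 | in 000 | out 001 | prev 000 | push {}
  [2] u=1 | in 001 | out 111 | ==
  [3] u=2 | in 000 | out 101 | prev 000 | push {}
  [4] u=3 | in 000 | out 010 | prev 000 | push {0,2}
  [5] u=4 | in 101 | out 011 | prev 000 | push {1,3}
  [6] u=5 | in 011 | out 110 | prev 000 | push {}
  [7] u=6 | in 101 | out 101 | prev 000 | push {}
  [8] u=0 | in 111 | out 011 | prev 001 | push {}
  [9] u=2 | in 111 | out 111 | prev 101 | push {4,6}
  [10] u=1 | in 011 | out 111 | ==
  [11] u=3 | in 011 | out 010 | ==
  [12] u=4 | in 111 | out 011 | ==
  [13] u=6 | in 111 | out 111 | prev 101 | push {0}
  [14] u=0 | in 111 | out 011 | ==

Converged values:
  [0] 011
  [1] 111
  [2] 111
  [3] 010
  [4] 011
  [5] 110
  [6] 111

no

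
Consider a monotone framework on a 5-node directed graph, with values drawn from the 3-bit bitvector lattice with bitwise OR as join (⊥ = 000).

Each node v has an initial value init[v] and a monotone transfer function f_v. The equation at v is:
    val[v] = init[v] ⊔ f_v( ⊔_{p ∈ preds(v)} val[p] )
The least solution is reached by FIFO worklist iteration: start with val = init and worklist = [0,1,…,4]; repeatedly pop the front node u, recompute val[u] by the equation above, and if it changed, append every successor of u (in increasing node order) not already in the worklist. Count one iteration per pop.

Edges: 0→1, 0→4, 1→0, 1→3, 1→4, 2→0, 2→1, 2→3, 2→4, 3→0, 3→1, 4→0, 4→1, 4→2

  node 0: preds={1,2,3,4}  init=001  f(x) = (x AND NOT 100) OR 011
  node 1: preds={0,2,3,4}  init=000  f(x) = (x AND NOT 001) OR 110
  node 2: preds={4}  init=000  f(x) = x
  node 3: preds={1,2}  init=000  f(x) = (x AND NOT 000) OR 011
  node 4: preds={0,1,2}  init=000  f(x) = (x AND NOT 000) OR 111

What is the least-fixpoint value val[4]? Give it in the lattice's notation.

111

Trace (12 dequeues):
  [1] u=0 | in 000 | out 011 | prev 001 | push {}
  [2] u=1 | in 011 | out 110 | prev 000 | push {0}
  [3] u=2 | in 000 | out 000 | ==
  [4] u=3 | in 110 | out 111 | prev 000 | push {1}
  [5] u=4 | in 111 | out 111 | prev 000 | push {2}
  [6] u=0 | in 111 | out 011 | ==
  [7] u=1 | in 111 | out 110 | ==
  [8] u=2 | in 111 | out 111 | prev 000 | push {0,1,3,4}
  [9] u=0 | in 111 | out 011 | ==
  [10] u=1 | in 111 | out 110 | ==
  [11] u=3 | in 111 | out 111 | ==
  [12] u=4 | in 111 | out 111 | ==

Converged values:
  [0] 011
  [1] 110
  [2] 111
  [3] 111
  [4] 111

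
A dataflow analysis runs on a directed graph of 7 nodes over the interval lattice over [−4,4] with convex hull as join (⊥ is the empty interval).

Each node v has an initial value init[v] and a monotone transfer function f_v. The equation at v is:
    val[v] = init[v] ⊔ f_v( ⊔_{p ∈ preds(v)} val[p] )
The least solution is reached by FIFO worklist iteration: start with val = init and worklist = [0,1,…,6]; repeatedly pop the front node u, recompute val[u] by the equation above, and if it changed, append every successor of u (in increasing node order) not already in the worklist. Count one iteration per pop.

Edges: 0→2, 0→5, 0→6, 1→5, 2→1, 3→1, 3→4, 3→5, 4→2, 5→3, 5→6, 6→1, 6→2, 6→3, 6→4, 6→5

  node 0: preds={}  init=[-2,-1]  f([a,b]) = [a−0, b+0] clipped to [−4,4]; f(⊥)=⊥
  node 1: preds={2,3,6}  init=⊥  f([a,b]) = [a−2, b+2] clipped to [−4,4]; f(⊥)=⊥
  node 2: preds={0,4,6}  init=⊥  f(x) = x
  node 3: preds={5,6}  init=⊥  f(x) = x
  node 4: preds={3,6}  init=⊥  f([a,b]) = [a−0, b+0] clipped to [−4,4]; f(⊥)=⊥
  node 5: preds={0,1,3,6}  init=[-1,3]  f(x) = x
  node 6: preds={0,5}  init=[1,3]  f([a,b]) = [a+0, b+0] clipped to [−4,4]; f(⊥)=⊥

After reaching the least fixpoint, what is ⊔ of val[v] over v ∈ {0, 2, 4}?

[-4,4]

Iteration log — 22 steps:
  step 1. node 0  ⊔preds=⊥  new=[-2,-1]  stable
  step 2. node 1  ⊔preds=[1,3]  new=[-1,4]  old=⊥  +wl: 
  step 3. node 2  ⊔preds=[-2,3]  new=[-2,3]  old=⊥  +wl: 1
  step 4. node 3  ⊔preds=[-1,3]  new=[-1,3]  old=⊥  +wl: 
  step 5. node 4  ⊔preds=[-1,3]  new=[-1,3]  old=⊥  +wl: 2
  step 6. node 5  ⊔preds=[-2,4]  new=[-2,4]  old=[-1,3]  +wl: 3
  step 7. node 6  ⊔preds=[-2,4]  new=[-2,4]  old=[1,3]  +wl: 4,5
  step 8. node 1  ⊔preds=[-2,4]  new=[-4,4]  old=[-1,4]  +wl: 
  step 9. node 2  ⊔preds=[-2,4]  new=[-2,4]  old=[-2,3]  +wl: 1
  step 10. node 3  ⊔preds=[-2,4]  new=[-2,4]  old=[-1,3]  +wl: 
  step 11. node 4  ⊔preds=[-2,4]  new=[-2,4]  old=[-1,3]  +wl: 2
  step 12. node 5  ⊔preds=[-4,4]  new=[-4,4]  old=[-2,4]  +wl: 3,6
  step 13. node 1  ⊔preds=[-2,4]  new=[-4,4]  stable
  step 14. node 2  ⊔preds=[-2,4]  new=[-2,4]  stable
  step 15. node 3  ⊔preds=[-4,4]  new=[-4,4]  old=[-2,4]  +wl: 1,4,5
  step 16. node 6  ⊔preds=[-4,4]  new=[-4,4]  old=[-2,4]  +wl: 2,3
  step 17. node 1  ⊔preds=[-4,4]  new=[-4,4]  stable
  step 18. node 4  ⊔preds=[-4,4]  new=[-4,4]  old=[-2,4]  +wl: 
  step 19. node 5  ⊔preds=[-4,4]  new=[-4,4]  stable
  step 20. node 2  ⊔preds=[-4,4]  new=[-4,4]  old=[-2,4]  +wl: 1
  step 21. node 3  ⊔preds=[-4,4]  new=[-4,4]  stable
  step 22. node 1  ⊔preds=[-4,4]  new=[-4,4]  stable

Least fixpoint reached:
  node 0: [-2,-1]
  node 1: [-4,4]
  node 2: [-4,4]
  node 3: [-4,4]
  node 4: [-4,4]
  node 5: [-4,4]
  node 6: [-4,4]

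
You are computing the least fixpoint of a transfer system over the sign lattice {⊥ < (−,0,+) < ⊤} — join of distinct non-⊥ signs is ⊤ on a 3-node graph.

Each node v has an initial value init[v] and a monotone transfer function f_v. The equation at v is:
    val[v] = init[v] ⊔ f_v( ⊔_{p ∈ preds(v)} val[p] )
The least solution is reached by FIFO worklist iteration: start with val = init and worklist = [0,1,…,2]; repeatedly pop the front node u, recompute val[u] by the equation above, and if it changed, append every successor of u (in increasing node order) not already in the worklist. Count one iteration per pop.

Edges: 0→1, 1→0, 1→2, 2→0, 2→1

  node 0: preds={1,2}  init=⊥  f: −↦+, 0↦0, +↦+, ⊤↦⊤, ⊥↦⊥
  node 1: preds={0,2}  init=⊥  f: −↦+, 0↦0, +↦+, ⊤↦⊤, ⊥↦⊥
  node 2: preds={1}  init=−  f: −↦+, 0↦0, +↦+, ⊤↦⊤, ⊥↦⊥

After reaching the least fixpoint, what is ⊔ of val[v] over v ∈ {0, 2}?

⊤

Trace (5 dequeues):
  [1] u=0 | in − | out + | prev ⊥ | push {}
  [2] u=1 | in ⊤ | out ⊤ | prev ⊥ | push {0}
  [3] u=2 | in ⊤ | out ⊤ | prev − | push {1}
  [4] u=0 | in ⊤ | out ⊤ | prev + | push {}
  [5] u=1 | in ⊤ | out ⊤ | ==

Converged values:
  [0] ⊤
  [1] ⊤
  [2] ⊤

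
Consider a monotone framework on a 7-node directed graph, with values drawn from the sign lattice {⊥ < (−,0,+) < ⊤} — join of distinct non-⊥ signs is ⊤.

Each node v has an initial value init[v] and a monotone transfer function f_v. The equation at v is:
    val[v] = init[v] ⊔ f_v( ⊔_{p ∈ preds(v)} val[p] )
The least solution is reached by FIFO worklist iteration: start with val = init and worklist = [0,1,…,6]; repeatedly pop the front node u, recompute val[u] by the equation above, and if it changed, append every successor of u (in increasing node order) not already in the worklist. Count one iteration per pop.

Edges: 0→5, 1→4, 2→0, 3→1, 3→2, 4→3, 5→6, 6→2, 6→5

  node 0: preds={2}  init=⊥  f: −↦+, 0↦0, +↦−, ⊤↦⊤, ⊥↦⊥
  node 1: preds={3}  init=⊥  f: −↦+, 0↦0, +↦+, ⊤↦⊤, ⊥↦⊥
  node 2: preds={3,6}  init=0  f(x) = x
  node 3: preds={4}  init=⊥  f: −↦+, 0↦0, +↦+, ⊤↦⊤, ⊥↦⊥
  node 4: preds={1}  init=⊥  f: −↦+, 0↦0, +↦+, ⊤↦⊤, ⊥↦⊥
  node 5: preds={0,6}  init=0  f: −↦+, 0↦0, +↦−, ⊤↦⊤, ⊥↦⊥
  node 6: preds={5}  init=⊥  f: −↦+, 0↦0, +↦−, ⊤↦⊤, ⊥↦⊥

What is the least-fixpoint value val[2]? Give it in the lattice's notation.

0

Worklist (9 pops):
  #1 pop 0: in=0 → 0 (was ⊥); enqueue []
  #2 pop 1: in=⊥ → ⊥ (no change)
  #3 pop 2: in=⊥ → 0 (no change)
  #4 pop 3: in=⊥ → ⊥ (no change)
  #5 pop 4: in=⊥ → ⊥ (no change)
  #6 pop 5: in=0 → 0 (no change)
  #7 pop 6: in=0 → 0 (was ⊥); enqueue [2,5]
  #8 pop 2: in=0 → 0 (no change)
  #9 pop 5: in=0 → 0 (no change)

Fixpoint:
  val[0] = 0
  val[1] = ⊥
  val[2] = 0
  val[3] = ⊥
  val[4] = ⊥
  val[5] = 0
  val[6] = 0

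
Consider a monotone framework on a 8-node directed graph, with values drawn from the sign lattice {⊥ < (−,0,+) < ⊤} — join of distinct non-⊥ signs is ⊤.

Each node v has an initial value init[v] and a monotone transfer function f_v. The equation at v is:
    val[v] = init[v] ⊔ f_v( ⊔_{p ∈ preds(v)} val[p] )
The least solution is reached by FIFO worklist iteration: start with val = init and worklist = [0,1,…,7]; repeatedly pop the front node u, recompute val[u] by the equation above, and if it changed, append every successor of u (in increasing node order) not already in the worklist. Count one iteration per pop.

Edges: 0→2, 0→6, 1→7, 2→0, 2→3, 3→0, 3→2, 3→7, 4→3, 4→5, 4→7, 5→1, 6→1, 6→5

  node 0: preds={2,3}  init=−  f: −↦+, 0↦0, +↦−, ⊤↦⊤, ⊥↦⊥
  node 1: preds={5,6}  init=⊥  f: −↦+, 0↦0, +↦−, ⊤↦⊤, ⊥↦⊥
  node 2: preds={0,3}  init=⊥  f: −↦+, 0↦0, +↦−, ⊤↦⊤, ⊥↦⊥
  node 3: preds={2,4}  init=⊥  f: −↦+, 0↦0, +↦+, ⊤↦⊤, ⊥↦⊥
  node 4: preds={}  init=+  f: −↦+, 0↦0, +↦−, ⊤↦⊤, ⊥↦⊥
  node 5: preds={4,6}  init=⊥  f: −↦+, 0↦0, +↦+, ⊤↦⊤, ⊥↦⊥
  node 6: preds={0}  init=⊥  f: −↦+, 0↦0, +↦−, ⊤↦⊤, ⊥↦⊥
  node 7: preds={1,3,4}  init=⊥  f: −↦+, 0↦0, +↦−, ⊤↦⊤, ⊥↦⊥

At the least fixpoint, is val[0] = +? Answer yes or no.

no

Iteration log — 22 steps:
  step 1. node 0  ⊔preds=⊥  new=−  stable
  step 2. node 1  ⊔preds=⊥  new=⊥  stable
  step 3. node 2  ⊔preds=−  new=+  old=⊥  +wl: 0
  step 4. node 3  ⊔preds=+  new=+  old=⊥  +wl: 2
  step 5. node 4  ⊔preds=⊥  new=+  stable
  step 6. node 5  ⊔preds=+  new=+  old=⊥  +wl: 1
  step 7. node 6  ⊔preds=−  new=+  old=⊥  +wl: 5
  step 8. node 7  ⊔preds=+  new=−  old=⊥  +wl: 
  step 9. node 0  ⊔preds=+  new=−  stable
  step 10. node 2  ⊔preds=⊤  new=⊤  old=+  +wl: 0,3
  step 11. node 1  ⊔preds=+  new=−  old=⊥  +wl: 7
  step 12. node 5  ⊔preds=+  new=+  stable
  step 13. node 0  ⊔preds=⊤  new=⊤  old=−  +wl: 2,6
  step 14. node 3  ⊔preds=⊤  new=⊤  old=+  +wl: 0
  step 15. node 7  ⊔preds=⊤  new=⊤  old=−  +wl: 
  step 16. node 2  ⊔preds=⊤  new=⊤  stable
  step 17. node 6  ⊔preds=⊤  new=⊤  old=+  +wl: 1,5
  step 18. node 0  ⊔preds=⊤  new=⊤  stable
  step 19. node 1  ⊔preds=⊤  new=⊤  old=−  +wl: 7
  step 20. node 5  ⊔preds=⊤  new=⊤  old=+  +wl: 1
  step 21. node 7  ⊔preds=⊤  new=⊤  stable
  step 22. node 1  ⊔preds=⊤  new=⊤  stable

Least fixpoint reached:
  node 0: ⊤
  node 1: ⊤
  node 2: ⊤
  node 3: ⊤
  node 4: +
  node 5: ⊤
  node 6: ⊤
  node 7: ⊤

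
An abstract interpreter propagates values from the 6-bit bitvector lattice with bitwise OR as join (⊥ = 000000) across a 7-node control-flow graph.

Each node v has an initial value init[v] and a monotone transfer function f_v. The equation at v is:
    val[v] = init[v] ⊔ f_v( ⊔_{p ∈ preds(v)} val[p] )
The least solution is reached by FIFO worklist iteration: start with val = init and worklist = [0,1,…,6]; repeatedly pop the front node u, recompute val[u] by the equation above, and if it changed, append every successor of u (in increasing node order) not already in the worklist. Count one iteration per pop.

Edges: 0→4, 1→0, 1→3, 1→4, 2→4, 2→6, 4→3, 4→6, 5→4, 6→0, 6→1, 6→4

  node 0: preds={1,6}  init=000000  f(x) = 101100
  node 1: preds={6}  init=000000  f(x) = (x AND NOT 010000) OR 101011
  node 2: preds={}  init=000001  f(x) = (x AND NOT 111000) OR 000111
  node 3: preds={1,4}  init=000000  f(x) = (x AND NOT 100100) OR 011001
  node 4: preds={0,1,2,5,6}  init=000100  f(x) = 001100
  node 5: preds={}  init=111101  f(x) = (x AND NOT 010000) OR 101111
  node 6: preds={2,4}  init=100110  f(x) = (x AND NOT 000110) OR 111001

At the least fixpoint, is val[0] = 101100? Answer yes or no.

Trace (11 dequeues):
  [1] u=0 | in 100110 | out 101100 | prev 000000 | push {}
  [2] u=1 | in 100110 | out 101111 | prev 000000 | push {0}
  [3] u=2 | in 000000 | out 000111 | prev 000001 | push {}
  [4] u=3 | in 101111 | out 011011 | prev 000000 | push {}
  [5] u=4 | in 111111 | out 001100 | prev 000100 | push {3}
  [6] u=5 | in 000000 | out 111111 | prev 111101 | push {4}
  [7] u=6 | in 001111 | out 111111 | prev 100110 | push {1}
  [8] u=0 | in 111111 | out 101100 | ==
  [9] u=3 | in 101111 | out 011011 | ==
  [10] u=4 | in 111111 | out 001100 | ==
  [11] u=1 | in 111111 | out 101111 | ==

Converged values:
  [0] 101100
  [1] 101111
  [2] 000111
  [3] 011011
  [4] 001100
  [5] 111111
  [6] 111111

yes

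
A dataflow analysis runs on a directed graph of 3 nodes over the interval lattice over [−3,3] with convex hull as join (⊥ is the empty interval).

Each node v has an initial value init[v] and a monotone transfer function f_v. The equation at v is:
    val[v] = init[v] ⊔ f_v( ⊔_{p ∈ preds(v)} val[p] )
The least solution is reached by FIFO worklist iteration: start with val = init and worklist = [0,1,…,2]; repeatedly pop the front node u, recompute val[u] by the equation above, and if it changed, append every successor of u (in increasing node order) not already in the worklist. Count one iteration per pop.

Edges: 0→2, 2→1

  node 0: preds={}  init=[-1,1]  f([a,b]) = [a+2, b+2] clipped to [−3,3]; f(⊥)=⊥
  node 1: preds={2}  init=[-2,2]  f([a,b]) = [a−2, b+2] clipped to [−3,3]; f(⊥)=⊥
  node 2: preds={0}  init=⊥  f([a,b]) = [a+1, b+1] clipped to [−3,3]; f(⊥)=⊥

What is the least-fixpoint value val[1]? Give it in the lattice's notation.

[-2,3]

Trace (4 dequeues):
  [1] u=0 | in ⊥ | out [-1,1] | ==
  [2] u=1 | in ⊥ | out [-2,2] | ==
  [3] u=2 | in [-1,1] | out [0,2] | prev ⊥ | push {1}
  [4] u=1 | in [0,2] | out [-2,3] | prev [-2,2] | push {}

Converged values:
  [0] [-1,1]
  [1] [-2,3]
  [2] [0,2]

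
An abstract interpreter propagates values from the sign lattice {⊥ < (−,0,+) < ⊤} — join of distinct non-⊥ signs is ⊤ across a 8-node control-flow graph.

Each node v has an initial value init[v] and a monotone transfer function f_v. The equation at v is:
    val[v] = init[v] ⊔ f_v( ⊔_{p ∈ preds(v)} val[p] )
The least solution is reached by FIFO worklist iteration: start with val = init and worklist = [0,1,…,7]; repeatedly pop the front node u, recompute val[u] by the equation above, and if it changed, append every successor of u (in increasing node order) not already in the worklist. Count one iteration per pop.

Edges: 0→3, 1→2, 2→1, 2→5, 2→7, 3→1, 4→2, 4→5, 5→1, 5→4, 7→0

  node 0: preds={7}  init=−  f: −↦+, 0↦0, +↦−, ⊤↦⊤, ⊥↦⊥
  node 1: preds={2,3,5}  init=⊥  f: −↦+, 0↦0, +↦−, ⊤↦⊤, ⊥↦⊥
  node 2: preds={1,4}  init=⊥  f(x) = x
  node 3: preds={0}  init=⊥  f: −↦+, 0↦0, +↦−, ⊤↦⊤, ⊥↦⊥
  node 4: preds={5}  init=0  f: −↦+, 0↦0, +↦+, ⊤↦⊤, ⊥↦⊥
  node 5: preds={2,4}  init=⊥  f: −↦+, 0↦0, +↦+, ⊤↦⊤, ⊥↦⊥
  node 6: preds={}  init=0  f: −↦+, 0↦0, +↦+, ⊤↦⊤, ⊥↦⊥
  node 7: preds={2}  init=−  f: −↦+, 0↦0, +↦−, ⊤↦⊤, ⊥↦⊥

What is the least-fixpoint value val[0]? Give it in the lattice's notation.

Worklist (19 pops):
  #1 pop 0: in=− → ⊤ (was −); enqueue []
  #2 pop 1: in=⊥ → ⊥ (no change)
  #3 pop 2: in=0 → 0 (was ⊥); enqueue [1]
  #4 pop 3: in=⊤ → ⊤ (was ⊥); enqueue []
  #5 pop 4: in=⊥ → 0 (no change)
  #6 pop 5: in=0 → 0 (was ⊥); enqueue [4]
  #7 pop 6: in=⊥ → 0 (no change)
  #8 pop 7: in=0 → ⊤ (was −); enqueue [0]
  #9 pop 1: in=⊤ → ⊤ (was ⊥); enqueue [2]
  #10 pop 4: in=0 → 0 (no change)
  #11 pop 0: in=⊤ → ⊤ (no change)
  #12 pop 2: in=⊤ → ⊤ (was 0); enqueue [1,5,7]
  #13 pop 1: in=⊤ → ⊤ (no change)
  #14 pop 5: in=⊤ → ⊤ (was 0); enqueue [1,4]
  #15 pop 7: in=⊤ → ⊤ (no change)
  #16 pop 1: in=⊤ → ⊤ (no change)
  #17 pop 4: in=⊤ → ⊤ (was 0); enqueue [2,5]
  #18 pop 2: in=⊤ → ⊤ (no change)
  #19 pop 5: in=⊤ → ⊤ (no change)

Fixpoint:
  val[0] = ⊤
  val[1] = ⊤
  val[2] = ⊤
  val[3] = ⊤
  val[4] = ⊤
  val[5] = ⊤
  val[6] = 0
  val[7] = ⊤

⊤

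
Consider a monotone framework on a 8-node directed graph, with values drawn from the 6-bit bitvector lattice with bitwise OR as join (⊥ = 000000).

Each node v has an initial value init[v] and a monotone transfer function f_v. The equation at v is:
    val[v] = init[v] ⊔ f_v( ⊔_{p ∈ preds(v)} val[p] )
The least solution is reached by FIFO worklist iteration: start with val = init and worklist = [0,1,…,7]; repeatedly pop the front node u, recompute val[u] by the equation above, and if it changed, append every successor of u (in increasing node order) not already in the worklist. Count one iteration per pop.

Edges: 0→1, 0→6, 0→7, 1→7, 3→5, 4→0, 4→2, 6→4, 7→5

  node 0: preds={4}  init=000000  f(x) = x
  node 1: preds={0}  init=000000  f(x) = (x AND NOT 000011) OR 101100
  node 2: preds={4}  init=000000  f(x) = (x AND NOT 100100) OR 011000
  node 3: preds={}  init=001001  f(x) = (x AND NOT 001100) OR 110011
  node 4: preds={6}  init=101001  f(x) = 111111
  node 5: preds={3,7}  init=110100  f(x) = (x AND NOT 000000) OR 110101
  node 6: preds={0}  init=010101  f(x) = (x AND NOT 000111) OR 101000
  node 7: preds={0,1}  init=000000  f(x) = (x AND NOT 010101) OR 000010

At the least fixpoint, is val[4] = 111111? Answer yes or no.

Trace (15 dequeues):
  [1] u=0 | in 101001 | out 101001 | prev 000000 | push {}
  [2] u=1 | in 101001 | out 101100 | prev 000000 | push {}
  [3] u=2 | in 101001 | out 011001 | prev 000000 | push {}
  [4] u=3 | in 000000 | out 111011 | prev 001001 | push {}
  [5] u=4 | in 010101 | out 111111 | prev 101001 | push {0,2}
  [6] u=5 | in 111011 | out 111111 | prev 110100 | push {}
  [7] u=6 | in 101001 | out 111101 | prev 010101 | push {4}
  [8] u=7 | in 101101 | out 101010 | prev 000000 | push {5}
  [9] u=0 | in 111111 | out 111111 | prev 101001 | push {1,6,7}
  [10] u=2 | in 111111 | out 011011 | prev 011001 | push {}
  [11] u=4 | in 111101 | out 111111 | ==
  [12] u=5 | in 111011 | out 111111 | ==
  [13] u=1 | in 111111 | out 111100 | prev 101100 | push {}
  [14] u=6 | in 111111 | out 111101 | ==
  [15] u=7 | in 111111 | out 101010 | ==

Converged values:
  [0] 111111
  [1] 111100
  [2] 011011
  [3] 111011
  [4] 111111
  [5] 111111
  [6] 111101
  [7] 101010

yes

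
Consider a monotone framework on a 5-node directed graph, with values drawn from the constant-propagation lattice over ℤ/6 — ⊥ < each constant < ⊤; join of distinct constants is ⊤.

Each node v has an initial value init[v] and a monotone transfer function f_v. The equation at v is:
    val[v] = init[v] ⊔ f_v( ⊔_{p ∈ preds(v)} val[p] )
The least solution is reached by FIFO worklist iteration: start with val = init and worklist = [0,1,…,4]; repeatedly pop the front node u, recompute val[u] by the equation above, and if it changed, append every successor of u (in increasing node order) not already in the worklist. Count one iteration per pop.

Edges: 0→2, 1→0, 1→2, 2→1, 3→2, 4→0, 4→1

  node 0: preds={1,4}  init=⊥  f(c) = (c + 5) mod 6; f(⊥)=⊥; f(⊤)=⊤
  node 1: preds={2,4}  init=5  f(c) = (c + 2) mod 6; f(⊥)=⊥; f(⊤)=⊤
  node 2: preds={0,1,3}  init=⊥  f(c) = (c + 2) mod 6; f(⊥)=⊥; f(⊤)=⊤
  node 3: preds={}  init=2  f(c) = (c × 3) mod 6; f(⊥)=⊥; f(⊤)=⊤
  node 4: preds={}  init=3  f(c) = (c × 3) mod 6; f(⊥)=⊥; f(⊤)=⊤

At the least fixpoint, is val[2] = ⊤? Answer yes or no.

Trace (8 dequeues):
  [1] u=0 | in ⊤ | out ⊤ | prev ⊥ | push {}
  [2] u=1 | in 3 | out 5 | ==
  [3] u=2 | in ⊤ | out ⊤ | prev ⊥ | push {1}
  [4] u=3 | in ⊥ | out 2 | ==
  [5] u=4 | in ⊥ | out 3 | ==
  [6] u=1 | in ⊤ | out ⊤ | prev 5 | push {0,2}
  [7] u=0 | in ⊤ | out ⊤ | ==
  [8] u=2 | in ⊤ | out ⊤ | ==

Converged values:
  [0] ⊤
  [1] ⊤
  [2] ⊤
  [3] 2
  [4] 3

yes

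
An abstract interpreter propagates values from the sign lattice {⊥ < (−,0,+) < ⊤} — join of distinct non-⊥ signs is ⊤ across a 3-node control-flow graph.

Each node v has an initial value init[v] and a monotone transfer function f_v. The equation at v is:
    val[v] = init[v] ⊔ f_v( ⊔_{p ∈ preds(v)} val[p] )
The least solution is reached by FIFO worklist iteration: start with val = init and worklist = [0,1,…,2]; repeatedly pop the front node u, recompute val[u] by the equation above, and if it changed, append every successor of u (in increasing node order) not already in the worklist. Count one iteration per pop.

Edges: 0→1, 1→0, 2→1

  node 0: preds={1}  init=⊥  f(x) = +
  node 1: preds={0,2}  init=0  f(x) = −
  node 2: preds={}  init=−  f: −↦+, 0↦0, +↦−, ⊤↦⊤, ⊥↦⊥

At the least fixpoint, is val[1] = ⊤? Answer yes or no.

yes

Trace (4 dequeues):
  [1] u=0 | in 0 | out + | prev ⊥ | push {}
  [2] u=1 | in ⊤ | out ⊤ | prev 0 | push {0}
  [3] u=2 | in ⊥ | out − | ==
  [4] u=0 | in ⊤ | out + | ==

Converged values:
  [0] +
  [1] ⊤
  [2] −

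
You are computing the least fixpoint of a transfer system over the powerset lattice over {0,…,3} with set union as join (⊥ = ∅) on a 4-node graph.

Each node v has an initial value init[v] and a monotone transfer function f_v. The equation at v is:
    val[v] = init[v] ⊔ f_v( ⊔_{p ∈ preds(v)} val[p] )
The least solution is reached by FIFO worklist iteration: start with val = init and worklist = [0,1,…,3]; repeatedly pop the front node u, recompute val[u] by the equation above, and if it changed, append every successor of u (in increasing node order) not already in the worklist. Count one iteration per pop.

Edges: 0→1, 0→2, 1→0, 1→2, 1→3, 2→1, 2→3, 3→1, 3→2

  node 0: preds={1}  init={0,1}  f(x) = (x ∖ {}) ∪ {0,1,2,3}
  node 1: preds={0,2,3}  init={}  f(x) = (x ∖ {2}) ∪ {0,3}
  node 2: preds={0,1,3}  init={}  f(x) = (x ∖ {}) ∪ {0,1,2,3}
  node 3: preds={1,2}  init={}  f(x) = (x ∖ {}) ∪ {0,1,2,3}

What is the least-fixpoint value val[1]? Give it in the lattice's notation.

Trace (7 dequeues):
  [1] u=0 | in {} | out {0,1,2,3} | prev {0,1} | push {}
  [2] u=1 | in {0,1,2,3} | out {0,1,3} | prev {} | push {0}
  [3] u=2 | in {0,1,2,3} | out {0,1,2,3} | prev {} | push {1}
  [4] u=3 | in {0,1,2,3} | out {0,1,2,3} | prev {} | push {2}
  [5] u=0 | in {0,1,3} | out {0,1,2,3} | ==
  [6] u=1 | in {0,1,2,3} | out {0,1,3} | ==
  [7] u=2 | in {0,1,2,3} | out {0,1,2,3} | ==

Converged values:
  [0] {0,1,2,3}
  [1] {0,1,3}
  [2] {0,1,2,3}
  [3] {0,1,2,3}

{0,1,3}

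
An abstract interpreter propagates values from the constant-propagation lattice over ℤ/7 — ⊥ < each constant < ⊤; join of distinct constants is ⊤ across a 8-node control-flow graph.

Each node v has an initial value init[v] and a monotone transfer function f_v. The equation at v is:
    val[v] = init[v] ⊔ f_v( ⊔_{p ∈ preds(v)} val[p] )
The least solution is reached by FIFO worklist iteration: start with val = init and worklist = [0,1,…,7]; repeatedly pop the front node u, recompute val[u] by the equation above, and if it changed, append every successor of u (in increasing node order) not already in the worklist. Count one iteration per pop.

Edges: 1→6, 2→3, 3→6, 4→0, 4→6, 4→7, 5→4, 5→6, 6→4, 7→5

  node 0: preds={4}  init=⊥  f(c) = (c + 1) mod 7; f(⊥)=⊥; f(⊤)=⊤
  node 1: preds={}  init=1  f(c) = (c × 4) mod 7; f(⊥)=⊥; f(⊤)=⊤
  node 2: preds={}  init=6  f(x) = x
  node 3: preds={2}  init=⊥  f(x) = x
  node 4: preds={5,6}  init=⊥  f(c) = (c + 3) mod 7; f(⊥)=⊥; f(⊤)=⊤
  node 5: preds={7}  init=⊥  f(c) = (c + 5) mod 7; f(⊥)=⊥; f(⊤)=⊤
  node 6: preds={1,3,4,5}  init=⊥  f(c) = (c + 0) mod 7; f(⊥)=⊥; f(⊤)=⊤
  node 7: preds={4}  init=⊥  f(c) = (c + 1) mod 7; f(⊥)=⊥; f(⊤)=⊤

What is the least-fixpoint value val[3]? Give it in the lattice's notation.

Trace (15 dequeues):
  [1] u=0 | in ⊥ | out ⊥ | ==
  [2] u=1 | in ⊥ | out 1 | ==
  [3] u=2 | in ⊥ | out 6 | ==
  [4] u=3 | in 6 | out 6 | prev ⊥ | push {}
  [5] u=4 | in ⊥ | out ⊥ | ==
  [6] u=5 | in ⊥ | out ⊥ | ==
  [7] u=6 | in ⊤ | out ⊤ | prev ⊥ | push {4}
  [8] u=7 | in ⊥ | out ⊥ | ==
  [9] u=4 | in ⊤ | out ⊤ | prev ⊥ | push {0,6,7}
  [10] u=0 | in ⊤ | out ⊤ | prev ⊥ | push {}
  [11] u=6 | in ⊤ | out ⊤ | ==
  [12] u=7 | in ⊤ | out ⊤ | prev ⊥ | push {5}
  [13] u=5 | in ⊤ | out ⊤ | prev ⊥ | push {4,6}
  [14] u=4 | in ⊤ | out ⊤ | ==
  [15] u=6 | in ⊤ | out ⊤ | ==

Converged values:
  [0] ⊤
  [1] 1
  [2] 6
  [3] 6
  [4] ⊤
  [5] ⊤
  [6] ⊤
  [7] ⊤

6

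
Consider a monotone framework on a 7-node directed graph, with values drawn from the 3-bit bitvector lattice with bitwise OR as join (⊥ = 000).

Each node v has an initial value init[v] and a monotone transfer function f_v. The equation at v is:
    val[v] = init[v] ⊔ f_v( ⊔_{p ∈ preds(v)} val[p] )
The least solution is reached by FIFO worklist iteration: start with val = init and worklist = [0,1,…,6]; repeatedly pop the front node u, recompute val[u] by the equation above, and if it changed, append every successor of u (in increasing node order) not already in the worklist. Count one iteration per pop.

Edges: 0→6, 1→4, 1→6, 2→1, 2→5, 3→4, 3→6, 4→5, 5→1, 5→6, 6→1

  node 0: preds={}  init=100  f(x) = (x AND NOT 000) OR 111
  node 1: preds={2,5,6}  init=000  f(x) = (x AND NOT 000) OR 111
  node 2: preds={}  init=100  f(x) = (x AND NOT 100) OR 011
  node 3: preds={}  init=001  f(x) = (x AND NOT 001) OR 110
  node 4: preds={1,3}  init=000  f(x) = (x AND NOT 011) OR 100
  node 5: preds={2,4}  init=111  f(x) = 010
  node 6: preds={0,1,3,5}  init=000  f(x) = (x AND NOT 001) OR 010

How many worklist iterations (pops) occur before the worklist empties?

8

Trace (8 dequeues):
  [1] u=0 | in 000 | out 111 | prev 100 | push {}
  [2] u=1 | in 111 | out 111 | prev 000 | push {}
  [3] u=2 | in 000 | out 111 | prev 100 | push {1}
  [4] u=3 | in 000 | out 111 | prev 001 | push {}
  [5] u=4 | in 111 | out 100 | prev 000 | push {}
  [6] u=5 | in 111 | out 111 | ==
  [7] u=6 | in 111 | out 110 | prev 000 | push {}
  [8] u=1 | in 111 | out 111 | ==

Converged values:
  [0] 111
  [1] 111
  [2] 111
  [3] 111
  [4] 100
  [5] 111
  [6] 110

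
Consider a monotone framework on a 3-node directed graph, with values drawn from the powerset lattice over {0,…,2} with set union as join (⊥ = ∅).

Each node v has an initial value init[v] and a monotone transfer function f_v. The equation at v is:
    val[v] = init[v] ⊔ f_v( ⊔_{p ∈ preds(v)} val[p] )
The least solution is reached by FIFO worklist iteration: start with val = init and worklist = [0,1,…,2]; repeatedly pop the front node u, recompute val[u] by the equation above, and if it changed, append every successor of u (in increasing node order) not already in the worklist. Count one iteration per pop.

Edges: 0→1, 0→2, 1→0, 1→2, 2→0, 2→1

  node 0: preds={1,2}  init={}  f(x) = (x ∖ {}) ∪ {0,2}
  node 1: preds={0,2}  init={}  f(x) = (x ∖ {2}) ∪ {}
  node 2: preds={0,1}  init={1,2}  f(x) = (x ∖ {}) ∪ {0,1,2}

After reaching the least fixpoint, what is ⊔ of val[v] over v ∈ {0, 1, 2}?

Trace (5 dequeues):
  [1] u=0 | in {1,2} | out {0,1,2} | prev {} | push {}
  [2] u=1 | in {0,1,2} | out {0,1} | prev {} | push {0}
  [3] u=2 | in {0,1,2} | out {0,1,2} | prev {1,2} | push {1}
  [4] u=0 | in {0,1,2} | out {0,1,2} | ==
  [5] u=1 | in {0,1,2} | out {0,1} | ==

Converged values:
  [0] {0,1,2}
  [1] {0,1}
  [2] {0,1,2}

{0,1,2}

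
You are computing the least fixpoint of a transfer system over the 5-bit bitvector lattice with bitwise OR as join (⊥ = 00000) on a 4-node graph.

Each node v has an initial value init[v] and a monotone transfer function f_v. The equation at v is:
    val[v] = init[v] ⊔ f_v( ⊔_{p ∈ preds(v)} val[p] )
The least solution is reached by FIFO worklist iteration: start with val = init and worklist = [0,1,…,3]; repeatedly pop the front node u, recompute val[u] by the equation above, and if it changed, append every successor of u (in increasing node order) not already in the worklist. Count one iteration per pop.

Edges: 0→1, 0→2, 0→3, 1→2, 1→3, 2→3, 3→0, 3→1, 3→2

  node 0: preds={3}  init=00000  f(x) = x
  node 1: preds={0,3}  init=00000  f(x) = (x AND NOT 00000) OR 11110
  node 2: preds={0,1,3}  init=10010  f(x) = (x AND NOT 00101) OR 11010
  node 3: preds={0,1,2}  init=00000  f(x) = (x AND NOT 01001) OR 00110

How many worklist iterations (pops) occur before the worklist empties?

8

Worklist (8 pops):
  #1 pop 0: in=00000 → 00000 (no change)
  #2 pop 1: in=00000 → 11110 (was 00000); enqueue []
  #3 pop 2: in=11110 → 11010 (was 10010); enqueue []
  #4 pop 3: in=11110 → 10110 (was 00000); enqueue [0,1,2]
  #5 pop 0: in=10110 → 10110 (was 00000); enqueue [3]
  #6 pop 1: in=10110 → 11110 (no change)
  #7 pop 2: in=11110 → 11010 (no change)
  #8 pop 3: in=11110 → 10110 (no change)

Fixpoint:
  val[0] = 10110
  val[1] = 11110
  val[2] = 11010
  val[3] = 10110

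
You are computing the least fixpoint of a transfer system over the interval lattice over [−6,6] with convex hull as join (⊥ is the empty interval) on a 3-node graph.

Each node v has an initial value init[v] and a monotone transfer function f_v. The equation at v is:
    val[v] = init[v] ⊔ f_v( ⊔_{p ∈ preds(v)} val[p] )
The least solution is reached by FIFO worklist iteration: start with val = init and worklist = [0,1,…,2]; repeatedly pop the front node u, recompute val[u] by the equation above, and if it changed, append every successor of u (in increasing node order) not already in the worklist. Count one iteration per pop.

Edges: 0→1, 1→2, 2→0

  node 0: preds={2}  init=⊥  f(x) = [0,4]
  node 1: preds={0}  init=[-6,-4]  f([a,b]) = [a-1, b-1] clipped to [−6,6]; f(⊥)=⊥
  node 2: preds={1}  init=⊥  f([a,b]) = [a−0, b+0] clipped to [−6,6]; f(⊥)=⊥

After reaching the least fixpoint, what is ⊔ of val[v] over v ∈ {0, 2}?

[-6,4]

Trace (4 dequeues):
  [1] u=0 | in ⊥ | out [0,4] | prev ⊥ | push {}
  [2] u=1 | in [0,4] | out [-6,3] | prev [-6,-4] | push {}
  [3] u=2 | in [-6,3] | out [-6,3] | prev ⊥ | push {0}
  [4] u=0 | in [-6,3] | out [0,4] | ==

Converged values:
  [0] [0,4]
  [1] [-6,3]
  [2] [-6,3]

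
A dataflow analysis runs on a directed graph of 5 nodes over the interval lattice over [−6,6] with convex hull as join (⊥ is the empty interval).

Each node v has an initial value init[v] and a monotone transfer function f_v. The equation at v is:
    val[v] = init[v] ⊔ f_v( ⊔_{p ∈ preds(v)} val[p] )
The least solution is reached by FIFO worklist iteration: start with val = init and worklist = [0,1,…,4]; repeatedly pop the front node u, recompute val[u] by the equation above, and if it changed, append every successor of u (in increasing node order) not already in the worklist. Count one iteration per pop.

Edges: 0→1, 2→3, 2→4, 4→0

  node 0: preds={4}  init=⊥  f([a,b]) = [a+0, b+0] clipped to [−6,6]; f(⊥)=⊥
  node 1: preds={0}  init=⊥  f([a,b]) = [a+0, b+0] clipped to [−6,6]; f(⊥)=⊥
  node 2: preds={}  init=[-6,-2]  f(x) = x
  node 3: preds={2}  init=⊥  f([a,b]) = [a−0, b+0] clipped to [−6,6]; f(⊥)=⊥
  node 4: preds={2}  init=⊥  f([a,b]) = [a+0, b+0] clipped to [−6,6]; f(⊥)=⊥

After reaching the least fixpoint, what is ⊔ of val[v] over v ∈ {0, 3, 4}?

[-6,-2]

Trace (7 dequeues):
  [1] u=0 | in ⊥ | out ⊥ | ==
  [2] u=1 | in ⊥ | out ⊥ | ==
  [3] u=2 | in ⊥ | out [-6,-2] | ==
  [4] u=3 | in [-6,-2] | out [-6,-2] | prev ⊥ | push {}
  [5] u=4 | in [-6,-2] | out [-6,-2] | prev ⊥ | push {0}
  [6] u=0 | in [-6,-2] | out [-6,-2] | prev ⊥ | push {1}
  [7] u=1 | in [-6,-2] | out [-6,-2] | prev ⊥ | push {}

Converged values:
  [0] [-6,-2]
  [1] [-6,-2]
  [2] [-6,-2]
  [3] [-6,-2]
  [4] [-6,-2]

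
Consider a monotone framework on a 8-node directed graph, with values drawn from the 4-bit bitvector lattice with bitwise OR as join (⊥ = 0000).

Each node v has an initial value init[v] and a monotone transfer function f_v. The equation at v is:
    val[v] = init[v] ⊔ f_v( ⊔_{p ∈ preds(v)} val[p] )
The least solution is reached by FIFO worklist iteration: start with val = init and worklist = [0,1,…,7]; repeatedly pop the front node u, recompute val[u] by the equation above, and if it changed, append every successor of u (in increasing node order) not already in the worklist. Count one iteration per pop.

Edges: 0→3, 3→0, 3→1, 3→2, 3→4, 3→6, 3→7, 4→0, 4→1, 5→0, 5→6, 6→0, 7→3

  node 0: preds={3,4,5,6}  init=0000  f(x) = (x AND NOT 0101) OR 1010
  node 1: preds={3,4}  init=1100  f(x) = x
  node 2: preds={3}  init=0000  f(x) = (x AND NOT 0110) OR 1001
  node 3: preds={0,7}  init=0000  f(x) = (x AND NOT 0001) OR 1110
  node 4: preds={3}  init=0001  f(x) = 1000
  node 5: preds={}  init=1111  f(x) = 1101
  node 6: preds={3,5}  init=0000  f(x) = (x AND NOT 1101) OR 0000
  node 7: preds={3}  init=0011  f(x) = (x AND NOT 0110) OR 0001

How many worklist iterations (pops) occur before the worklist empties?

Iteration log — 12 steps:
  step 1. node 0  ⊔preds=1111  new=1010  old=0000  +wl: 
  step 2. node 1  ⊔preds=0001  new=1101  old=1100  +wl: 
  step 3. node 2  ⊔preds=0000  new=1001  old=0000  +wl: 
  step 4. node 3  ⊔preds=1011  new=1110  old=0000  +wl: 0,1,2
  step 5. node 4  ⊔preds=1110  new=1001  old=0001  +wl: 
  step 6. node 5  ⊔preds=0000  new=1111  stable
  step 7. node 6  ⊔preds=1111  new=0010  old=0000  +wl: 
  step 8. node 7  ⊔preds=1110  new=1011  old=0011  +wl: 3
  step 9. node 0  ⊔preds=1111  new=1010  stable
  step 10. node 1  ⊔preds=1111  new=1111  old=1101  +wl: 
  step 11. node 2  ⊔preds=1110  new=1001  stable
  step 12. node 3  ⊔preds=1011  new=1110  stable

Least fixpoint reached:
  node 0: 1010
  node 1: 1111
  node 2: 1001
  node 3: 1110
  node 4: 1001
  node 5: 1111
  node 6: 0010
  node 7: 1011

12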